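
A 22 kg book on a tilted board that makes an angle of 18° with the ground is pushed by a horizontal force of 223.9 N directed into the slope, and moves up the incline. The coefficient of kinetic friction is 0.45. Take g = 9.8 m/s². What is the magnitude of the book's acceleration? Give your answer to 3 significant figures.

1.04 m/s²

The horizontal push has components F cos 18° = 223.9 × 0.9511 = 212.951 N up the incline and F sin 18° = 223.9 × 0.3090 = 69.185 N pressing into the surface.
The normal force is therefore N = mg cos 18° + F sin 18° = 205.057 + 69.185 = 274.242 N, and kinetic friction down the slope is μN = 0.45 × 274.242 = 123.409 N.
Along the incline: F cos 18° − mg sin 18° − μN = ma, so 212.951 − 66.620 − 123.409 = 22 a, giving a = 1.0419 m/s².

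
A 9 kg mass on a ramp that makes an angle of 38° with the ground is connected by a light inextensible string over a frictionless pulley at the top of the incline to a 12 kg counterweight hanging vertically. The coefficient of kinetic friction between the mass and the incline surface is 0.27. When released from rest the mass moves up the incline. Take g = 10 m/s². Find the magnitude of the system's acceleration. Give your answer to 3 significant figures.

For the mass on the incline: the weight component along the slope is m₁g sin 38° = 9 × 10 × 0.6157 = 55.413 N and the normal force is N = m₁g cos 38° = 70.921 N.
Kinetic friction opposes the mass's motion up the incline: f = μN = 0.27 × 70.921 = 19.149 N acting down the slope.
Newton's second law for the mass (up-slope positive): T − 55.413 − 19.149 = 9 a. For the hanging counterweight (downward positive): 12 × 10 − T = 12 a.
Adding the two equations eliminates T: 45.438 = 21 a, so a = 2.1637 m/s².

2.16 m/s²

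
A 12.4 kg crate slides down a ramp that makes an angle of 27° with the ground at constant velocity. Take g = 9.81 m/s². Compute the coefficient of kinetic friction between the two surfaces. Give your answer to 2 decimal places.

0.51

At constant velocity the net force along the incline is zero: mg sin 27° = μ mg cos 27°.
So μ = tan 27° = 0.4540 / 0.8910 = 0.5095.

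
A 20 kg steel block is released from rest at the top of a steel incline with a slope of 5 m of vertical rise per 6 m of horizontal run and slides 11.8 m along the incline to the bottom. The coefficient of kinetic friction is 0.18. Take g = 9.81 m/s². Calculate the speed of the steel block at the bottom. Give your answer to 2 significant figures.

The weight component along the incline is mg sin 39.81° = 125.604 N and the normal force is N = mg cos 39.81° = 150.725 N.
Friction up the slope is f = μN = 0.18 × 150.725 = 27.130 N, so the net downslope force is 125.604 − 27.130 = 98.474 N and a = 98.474 / 20 = 4.9237 m/s².
Starting from rest over a distance of 11.8 m, v² = 2aL = 2 × 4.9237 × 11.8 = 116.1993, so v = 10.7796 m/s.

11 m/s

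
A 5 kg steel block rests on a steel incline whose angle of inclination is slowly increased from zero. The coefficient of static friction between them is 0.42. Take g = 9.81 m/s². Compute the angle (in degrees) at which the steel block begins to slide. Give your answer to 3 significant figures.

22.8°

At the threshold of sliding, static friction is at its maximum μ_s N and exactly balances the weight component along the incline: mg sin θ = μ_s mg cos θ.
Hence tan θ = μ_s = 0.42, so θ = arctan(0.42) = 22.7824°.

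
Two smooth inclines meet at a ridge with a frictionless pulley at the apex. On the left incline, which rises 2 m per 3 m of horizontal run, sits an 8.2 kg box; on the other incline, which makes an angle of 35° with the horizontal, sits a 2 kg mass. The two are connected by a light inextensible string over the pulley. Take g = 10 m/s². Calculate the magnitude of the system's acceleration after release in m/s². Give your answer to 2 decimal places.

Resolve each weight along its own incline: the 8.2 kg mass has component 8.2 × 10 × sin 33.69° = 45.485 N down its slope, and the 2 kg mass has 2 × 10 × sin 35° = 11.472 N down its slope.
The 8.2 kg side's 45.485 N exceeds the other side's 11.472 N, so that mass slides down and the 2 kg mass slides up. Taking that direction as positive, Newton's second law for the whole system gives 45.485 − 11.472 = (8.2 + 2) a, so a = 34.013 / 10.2 = 3.3346 m/s².

3.33 m/s²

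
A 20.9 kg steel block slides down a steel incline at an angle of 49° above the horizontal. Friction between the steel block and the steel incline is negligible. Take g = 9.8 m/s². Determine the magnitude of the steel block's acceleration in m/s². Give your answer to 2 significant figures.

Resolving the weight along the incline: the component pulling the steel block down the slope is mg sin 49° = 20.9 × 9.8 × 0.7547 = 154.578 N, and the normal force is N = mg cos 49° = 20.9 × 9.8 × 0.6561 = 134.382 N.
With no friction the net force along the incline is 154.578 N, so a = g sin 49° = 154.578 / 20.9 = 7.3961 m/s².

7.4 m/s²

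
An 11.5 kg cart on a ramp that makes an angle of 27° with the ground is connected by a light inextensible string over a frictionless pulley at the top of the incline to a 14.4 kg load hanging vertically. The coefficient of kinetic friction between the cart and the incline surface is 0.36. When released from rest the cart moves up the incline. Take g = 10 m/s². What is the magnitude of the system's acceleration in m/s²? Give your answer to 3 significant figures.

For the cart on the incline: the weight component along the slope is m₁g sin 27° = 11.5 × 10 × 0.4540 = 52.210 N and the normal force is N = m₁g cos 27° = 102.466 N.
Kinetic friction opposes the cart's motion up the incline: f = μN = 0.36 × 102.466 = 36.888 N acting down the slope.
Newton's second law for the cart (up-slope positive): T − 52.210 − 36.888 = 11.5 a. For the hanging load (downward positive): 14.4 × 10 − T = 14.4 a.
Adding the two equations eliminates T: 54.902 = 25.9 a, so a = 2.1198 m/s².

2.12 m/s²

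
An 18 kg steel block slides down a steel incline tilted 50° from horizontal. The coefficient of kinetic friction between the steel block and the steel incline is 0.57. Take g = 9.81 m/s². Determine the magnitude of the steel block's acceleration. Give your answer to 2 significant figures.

Resolving the weight along the incline: the component pulling the steel block down the slope is mg sin 50° = 18 × 9.81 × 0.7660 = 135.260 N, and the normal force is N = mg cos 50° = 18 × 9.81 × 0.6428 = 113.506 N.
Kinetic friction acts up the slope with magnitude f = μN = 0.57 × 113.506 = 64.698 N.
Net force along the incline is 135.260 − 64.698 = 70.562 N, so a = 70.562 / 18 = 3.9201 m/s².

3.9 m/s²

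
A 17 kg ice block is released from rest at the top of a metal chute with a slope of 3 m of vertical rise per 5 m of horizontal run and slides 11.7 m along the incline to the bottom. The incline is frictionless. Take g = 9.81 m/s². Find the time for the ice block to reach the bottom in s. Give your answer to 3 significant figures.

The weight component along the incline is mg sin 30.96° = 85.802 N and the normal force is N = mg cos 30.96° = 143.004 N.
With no friction, a = g sin 30.96° = 5.0472 m/s².
Starting from rest, L = ½at², so t = √(2L/a) = √(2 × 11.7 / 5.0472) = 2.1532 s.

2.15 s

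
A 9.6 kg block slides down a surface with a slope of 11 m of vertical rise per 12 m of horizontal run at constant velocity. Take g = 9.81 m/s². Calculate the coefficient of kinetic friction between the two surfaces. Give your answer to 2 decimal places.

0.92

At constant velocity the net force along the incline is zero: mg sin 42.51° = μ mg cos 42.51°.
So μ = tan 42.51° = 0.6757 / 0.7372 = 0.9166.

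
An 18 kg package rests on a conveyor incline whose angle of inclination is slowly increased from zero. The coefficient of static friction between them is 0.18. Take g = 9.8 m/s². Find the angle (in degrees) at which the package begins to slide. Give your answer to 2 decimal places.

10.20°

At the threshold of sliding, static friction is at its maximum μ_s N and exactly balances the weight component along the incline: mg sin θ = μ_s mg cos θ.
Hence tan θ = μ_s = 0.18, so θ = arctan(0.18) = 10.2040°.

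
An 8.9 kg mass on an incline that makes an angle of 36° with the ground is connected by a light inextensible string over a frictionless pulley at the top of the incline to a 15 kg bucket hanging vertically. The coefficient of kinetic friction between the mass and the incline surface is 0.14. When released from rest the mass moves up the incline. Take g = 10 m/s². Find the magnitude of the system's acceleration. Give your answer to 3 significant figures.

For the mass on the incline: the weight component along the slope is m₁g sin 36° = 8.9 × 10 × 0.5878 = 52.314 N and the normal force is N = m₁g cos 36° = 72.003 N.
Kinetic friction opposes the mass's motion up the incline: f = μN = 0.14 × 72.003 = 10.080 N acting down the slope.
Newton's second law for the mass (up-slope positive): T − 52.314 − 10.080 = 8.9 a. For the hanging bucket (downward positive): 15 × 10 − T = 15 a.
Adding the two equations eliminates T: 87.606 = 23.9 a, so a = 3.6655 m/s².

3.67 m/s²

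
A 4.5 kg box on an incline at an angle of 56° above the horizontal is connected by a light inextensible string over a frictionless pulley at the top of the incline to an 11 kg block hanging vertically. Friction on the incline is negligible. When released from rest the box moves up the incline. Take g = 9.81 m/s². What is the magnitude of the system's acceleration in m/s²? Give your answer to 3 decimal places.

For the box on the incline: the weight component along the slope is m₁g sin 56° = 4.5 × 9.81 × 0.8290 = 36.596 N and the normal force is N = m₁g cos 56° = 24.686 N.
Newton's second law for the box (up-slope positive): T − 36.596 = 4.5 a. For the hanging block (downward positive): 11 × 9.81 − T = 11 a.
Adding the two equations eliminates T: 71.314 = 15.5 a, so a = 4.6009 m/s².

4.601 m/s²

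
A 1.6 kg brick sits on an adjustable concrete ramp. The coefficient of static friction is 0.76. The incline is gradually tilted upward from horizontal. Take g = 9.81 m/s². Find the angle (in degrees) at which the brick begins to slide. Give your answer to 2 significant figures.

At the threshold of sliding, static friction is at its maximum μ_s N and exactly balances the weight component along the incline: mg sin θ = μ_s mg cos θ.
Hence tan θ = μ_s = 0.76, so θ = arctan(0.76) = 37.2348°.

37°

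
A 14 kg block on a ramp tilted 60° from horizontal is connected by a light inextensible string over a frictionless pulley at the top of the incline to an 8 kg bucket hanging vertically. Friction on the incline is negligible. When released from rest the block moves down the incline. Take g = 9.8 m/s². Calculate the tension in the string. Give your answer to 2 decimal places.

93.10 N

For the block on the incline: the weight component along the slope is m₁g sin 60° = 14 × 9.8 × 0.8660 = 118.815 N and the normal force is N = m₁g cos 60° = 68.600 N.
Newton's second law for the block (down-slope positive): 118.815 − T = 14 a. For the hanging bucket (upward positive): T − 8 × 9.8 = 8 a.
Adding the two equations eliminates T: 40.415 = 22 a, so a = 1.8370 m/s².
Then from the hanging bucket's equation, T = 8 × (9.8 + 1.8370) = 93.096 N.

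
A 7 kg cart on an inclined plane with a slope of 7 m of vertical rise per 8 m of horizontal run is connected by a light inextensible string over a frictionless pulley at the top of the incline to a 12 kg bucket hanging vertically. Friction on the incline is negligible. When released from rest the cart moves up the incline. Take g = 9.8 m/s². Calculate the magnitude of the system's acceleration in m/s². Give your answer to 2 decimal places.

For the cart on the incline: the weight component along the slope is m₁g sin 41.19° = 7 × 9.8 × 0.6585 = 45.173 N and the normal force is N = m₁g cos 41.19° = 51.627 N.
Newton's second law for the cart (up-slope positive): T − 45.173 = 7 a. For the hanging bucket (downward positive): 12 × 9.8 − T = 12 a.
Adding the two equations eliminates T: 72.427 = 19 a, so a = 3.8119 m/s².

3.81 m/s²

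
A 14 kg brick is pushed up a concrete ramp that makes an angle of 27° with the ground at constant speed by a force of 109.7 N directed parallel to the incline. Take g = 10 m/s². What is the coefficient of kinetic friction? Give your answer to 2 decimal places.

At constant speed ΣF = 0 along the incline. The applied 109.7 N acts up the slope; the weight component mg sin 27° = 63.559 N and kinetic friction μN both act down the slope.
So 109.7 = 63.559 + μ × 124.741, giving μ = (109.7 − 63.559) / 124.741 = 0.3699.

0.37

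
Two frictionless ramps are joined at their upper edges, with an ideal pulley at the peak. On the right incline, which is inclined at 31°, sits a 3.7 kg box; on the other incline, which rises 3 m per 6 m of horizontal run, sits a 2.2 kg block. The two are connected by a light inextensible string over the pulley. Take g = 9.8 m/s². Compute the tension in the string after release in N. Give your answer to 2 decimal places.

Resolve each weight along its own incline: the 3.7 kg mass has component 3.7 × 9.8 × sin 31° = 18.675 N down its slope, and the 2.2 kg mass has 2.2 × 9.8 × sin 26.57° = 9.642 N down its slope.
The 3.7 kg side's 18.675 N exceeds the other side's 9.642 N, so that mass slides down and the 2.2 kg mass slides up. Taking that direction as positive, Newton's second law for the whole system gives 18.675 − 9.642 = (3.7 + 2.2) a, so a = 9.033 / 5.9 = 1.5310 m/s².
For the 2.2 kg mass (up-slope positive): T − 9.642 = 2.2 × 1.5310, so T = 13.010 N.

13.01 N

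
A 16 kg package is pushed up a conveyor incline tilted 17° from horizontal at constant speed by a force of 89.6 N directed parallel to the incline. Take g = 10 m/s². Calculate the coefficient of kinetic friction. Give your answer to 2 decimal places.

At constant speed ΣF = 0 along the incline. The applied 89.6 N acts up the slope; the weight component mg sin 17° = 46.779 N and kinetic friction μN both act down the slope.
So 89.6 = 46.779 + μ × 153.009, giving μ = (89.6 − 46.779) / 153.009 = 0.2799.

0.28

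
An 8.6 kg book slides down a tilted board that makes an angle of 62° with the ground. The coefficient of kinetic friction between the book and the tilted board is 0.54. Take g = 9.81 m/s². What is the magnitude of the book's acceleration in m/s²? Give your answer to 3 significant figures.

6.17 m/s²

Resolving the weight along the incline: the component pulling the book down the slope is mg sin 62° = 8.6 × 9.81 × 0.8829 = 74.487 N, and the normal force is N = mg cos 62° = 8.6 × 9.81 × 0.4695 = 39.610 N.
Kinetic friction acts up the slope with magnitude f = μN = 0.54 × 39.610 = 21.389 N.
Net force along the incline is 74.487 − 21.389 = 53.098 N, so a = 53.098 / 8.6 = 6.1742 m/s².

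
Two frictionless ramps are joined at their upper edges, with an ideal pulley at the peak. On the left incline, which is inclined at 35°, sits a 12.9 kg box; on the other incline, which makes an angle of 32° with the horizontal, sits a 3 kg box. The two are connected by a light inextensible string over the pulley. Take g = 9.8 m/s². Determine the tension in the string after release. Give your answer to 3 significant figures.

26.3 N

Resolve each weight along its own incline: the 12.9 kg mass has component 12.9 × 9.8 × sin 35° = 72.512 N down its slope, and the 3 kg mass has 3 × 9.8 × sin 32° = 15.580 N down its slope.
The 12.9 kg side's 72.512 N exceeds the other side's 15.580 N, so that mass slides down and the 3 kg mass slides up. Taking that direction as positive, Newton's second law for the whole system gives 72.512 − 15.580 = (12.9 + 3) a, so a = 56.932 / 15.9 = 3.5806 m/s².
For the 3 kg mass (up-slope positive): T − 15.580 = 3 × 3.5806, so T = 26.322 N.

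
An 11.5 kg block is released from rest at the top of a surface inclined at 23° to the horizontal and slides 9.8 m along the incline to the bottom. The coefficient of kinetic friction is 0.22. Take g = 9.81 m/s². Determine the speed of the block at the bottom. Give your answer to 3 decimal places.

The weight component along the incline is mg sin 23° = 44.080 N and the normal force is N = mg cos 23° = 103.847 N.
Friction up the slope is f = μN = 0.22 × 103.847 = 22.846 N, so the net downslope force is 44.080 − 22.846 = 21.234 N and a = 21.234 / 11.5 = 1.8464 m/s².
Starting from rest over a distance of 9.8 m, v² = 2aL = 2 × 1.8464 × 9.8 = 36.1894, so v = 6.0158 m/s.

6.016 m/s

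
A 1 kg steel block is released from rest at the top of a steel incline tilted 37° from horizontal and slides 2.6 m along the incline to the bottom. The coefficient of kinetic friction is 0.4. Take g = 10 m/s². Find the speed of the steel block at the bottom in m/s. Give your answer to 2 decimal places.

The weight component along the incline is mg sin 37° = 6.018 N and the normal force is N = mg cos 37° = 7.986 N.
Friction up the slope is f = μN = 0.4 × 7.986 = 3.194 N, so the net downslope force is 6.018 − 3.194 = 2.824 N and a = 2.824 / 1 = 2.8240 m/s².
Starting from rest over a distance of 2.6 m, v² = 2aL = 2 × 2.8240 × 2.6 = 14.6848, so v = 3.8321 m/s.

3.83 m/s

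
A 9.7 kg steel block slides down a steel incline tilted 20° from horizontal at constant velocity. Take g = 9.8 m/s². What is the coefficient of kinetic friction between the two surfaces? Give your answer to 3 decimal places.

0.364

At constant velocity the net force along the incline is zero: mg sin 20° = μ mg cos 20°.
So μ = tan 20° = 0.3420 / 0.9397 = 0.3639.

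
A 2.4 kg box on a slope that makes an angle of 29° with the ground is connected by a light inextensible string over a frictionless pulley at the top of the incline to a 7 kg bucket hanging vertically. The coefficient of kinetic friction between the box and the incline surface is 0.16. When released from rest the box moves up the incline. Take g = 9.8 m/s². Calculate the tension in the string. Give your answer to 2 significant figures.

For the box on the incline: the weight component along the slope is m₁g sin 29° = 2.4 × 9.8 × 0.4848 = 11.402 N and the normal force is N = m₁g cos 29° = 20.571 N.
Kinetic friction opposes the box's motion up the incline: f = μN = 0.16 × 20.571 = 3.291 N acting down the slope.
Newton's second law for the box (up-slope positive): T − 11.402 − 3.291 = 2.4 a. For the hanging bucket (downward positive): 7 × 9.8 − T = 7 a.
Adding the two equations eliminates T: 53.907 = 9.4 a, so a = 5.7348 m/s².
Then from the hanging bucket's equation, T = 7 × (9.8 − 5.7348) = 28.456 N.

28 N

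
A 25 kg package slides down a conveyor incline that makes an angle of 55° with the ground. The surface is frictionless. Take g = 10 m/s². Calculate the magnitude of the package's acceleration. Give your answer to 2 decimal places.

Resolving the weight along the incline: the component pulling the package down the slope is mg sin 55° = 25 × 10 × 0.8192 = 204.800 N, and the normal force is N = mg cos 55° = 25 × 10 × 0.5736 = 143.400 N.
With no friction the net force along the incline is 204.800 N, so a = g sin 55° = 204.800 / 25 = 8.1920 m/s².

8.19 m/s²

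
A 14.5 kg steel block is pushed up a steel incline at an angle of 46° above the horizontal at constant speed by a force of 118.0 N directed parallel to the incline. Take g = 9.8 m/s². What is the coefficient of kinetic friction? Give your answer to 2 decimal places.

0.16

At constant speed ΣF = 0 along the incline. The applied 118.0 N acts up the slope; the weight component mg sin 46° = 102.218 N and kinetic friction μN both act down the slope.
So 118.0 = 102.218 + μ × 98.711, giving μ = (118.0 − 102.218) / 98.711 = 0.1599.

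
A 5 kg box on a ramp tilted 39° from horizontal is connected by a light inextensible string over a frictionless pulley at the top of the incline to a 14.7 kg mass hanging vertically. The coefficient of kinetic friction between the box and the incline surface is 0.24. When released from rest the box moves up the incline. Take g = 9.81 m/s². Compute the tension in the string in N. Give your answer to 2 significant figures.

66 N

For the box on the incline: the weight component along the slope is m₁g sin 39° = 5 × 9.81 × 0.6293 = 30.867 N and the normal force is N = m₁g cos 39° = 38.119 N.
Kinetic friction opposes the box's motion up the incline: f = μN = 0.24 × 38.119 = 9.149 N acting down the slope.
Newton's second law for the box (up-slope positive): T − 30.867 − 9.149 = 5 a. For the hanging mass (downward positive): 14.7 × 9.81 − T = 14.7 a.
Adding the two equations eliminates T: 104.191 = 19.7 a, so a = 5.2889 m/s².
Then from the hanging mass's equation, T = 14.7 × (9.81 − 5.2889) = 66.460 N.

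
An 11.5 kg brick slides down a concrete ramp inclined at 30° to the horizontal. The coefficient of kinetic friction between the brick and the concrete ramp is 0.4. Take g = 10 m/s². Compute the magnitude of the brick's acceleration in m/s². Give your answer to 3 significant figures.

1.54 m/s²

Resolving the weight along the incline: the component pulling the brick down the slope is mg sin 30° = 11.5 × 10 × 0.5000 = 57.500 N, and the normal force is N = mg cos 30° = 11.5 × 10 × 0.8660 = 99.590 N.
Kinetic friction acts up the slope with magnitude f = μN = 0.4 × 99.590 = 39.836 N.
Net force along the incline is 57.500 − 39.836 = 17.664 N, so a = 17.664 / 11.5 = 1.5360 m/s².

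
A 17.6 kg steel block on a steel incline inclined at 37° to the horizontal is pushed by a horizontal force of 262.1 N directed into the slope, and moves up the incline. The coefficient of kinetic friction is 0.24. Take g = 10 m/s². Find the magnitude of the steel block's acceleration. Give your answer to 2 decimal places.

1.81 m/s²

The horizontal push has components F cos 37° = 262.1 × 0.7986 = 209.313 N up the incline and F sin 37° = 262.1 × 0.6018 = 157.732 N pressing into the surface.
The normal force is therefore N = mg cos 37° + F sin 37° = 140.554 + 157.732 = 298.286 N, and kinetic friction down the slope is μN = 0.24 × 298.286 = 71.589 N.
Along the incline: F cos 37° − mg sin 37° − μN = ma, so 209.313 − 105.917 − 71.589 = 17.6 a, giving a = 1.8072 m/s².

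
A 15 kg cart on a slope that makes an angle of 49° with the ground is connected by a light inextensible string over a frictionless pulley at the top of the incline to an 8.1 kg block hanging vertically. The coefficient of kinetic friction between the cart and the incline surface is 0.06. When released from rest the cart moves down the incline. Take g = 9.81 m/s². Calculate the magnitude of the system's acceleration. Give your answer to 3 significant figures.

For the cart on the incline: the weight component along the slope is m₁g sin 49° = 15 × 9.81 × 0.7547 = 111.054 N and the normal force is N = m₁g cos 49° = 96.539 N.
Kinetic friction opposes the cart's motion down the incline: f = μN = 0.06 × 96.539 = 5.792 N acting up the slope.
Newton's second law for the cart (down-slope positive): 111.054 − 5.792 − T = 15 a. For the hanging block (upward positive): T − 8.1 × 9.81 = 8.1 a.
Adding the two equations eliminates T: 25.801 = 23.1 a, so a = 1.1169 m/s².

1.12 m/s²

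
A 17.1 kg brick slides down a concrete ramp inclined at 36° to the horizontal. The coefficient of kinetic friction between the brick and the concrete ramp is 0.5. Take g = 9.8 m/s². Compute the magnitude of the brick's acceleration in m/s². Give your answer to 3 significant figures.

1.80 m/s²

Resolving the weight along the incline: the component pulling the brick down the slope is mg sin 36° = 17.1 × 9.8 × 0.5878 = 98.504 N, and the normal force is N = mg cos 36° = 17.1 × 9.8 × 0.8090 = 135.572 N.
Kinetic friction acts up the slope with magnitude f = μN = 0.5 × 135.572 = 67.786 N.
Net force along the incline is 98.504 − 67.786 = 30.718 N, so a = 30.718 / 17.1 = 1.7964 m/s².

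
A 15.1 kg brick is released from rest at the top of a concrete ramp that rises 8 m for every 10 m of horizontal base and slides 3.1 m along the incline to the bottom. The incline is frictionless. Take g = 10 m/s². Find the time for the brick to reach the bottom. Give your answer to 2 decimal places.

1.00 s

The weight component along the incline is mg sin 38.66° = 94.329 N and the normal force is N = mg cos 38.66° = 117.911 N.
With no friction, a = g sin 38.66° = 6.2470 m/s².
Starting from rest, L = ½at², so t = √(2L/a) = √(2 × 3.1 / 6.2470) = 0.9962 s.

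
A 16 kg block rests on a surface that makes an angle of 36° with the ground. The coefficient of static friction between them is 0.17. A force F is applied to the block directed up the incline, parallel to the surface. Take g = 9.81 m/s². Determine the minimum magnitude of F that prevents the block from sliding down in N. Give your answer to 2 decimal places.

The normal force is N = mg cos 36° = 126.983 N. With F at its minimum the block is on the verge of sliding down, so static friction is at its maximum μ_s N = 0.17 × 126.983 = 21.587 N and acts up the slope.
Equilibrium along the incline: F + μ_s N = mg sin 36°, so F = 92.259 − 21.587 = 70.672 N.

70.67 N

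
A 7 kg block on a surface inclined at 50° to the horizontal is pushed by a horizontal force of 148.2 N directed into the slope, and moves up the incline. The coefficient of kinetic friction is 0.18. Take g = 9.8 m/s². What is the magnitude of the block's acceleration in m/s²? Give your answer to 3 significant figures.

The horizontal push has components F cos 50° = 148.2 × 0.6428 = 95.263 N up the incline and F sin 50° = 148.2 × 0.7660 = 113.521 N pressing into the surface.
The normal force is therefore N = mg cos 50° + F sin 50° = 44.096 + 113.521 = 157.617 N, and kinetic friction down the slope is μN = 0.18 × 157.617 = 28.371 N.
Along the incline: F cos 50° − mg sin 50° − μN = ma, so 95.263 − 52.548 − 28.371 = 7 a, giving a = 2.0491 m/s².

2.05 m/s²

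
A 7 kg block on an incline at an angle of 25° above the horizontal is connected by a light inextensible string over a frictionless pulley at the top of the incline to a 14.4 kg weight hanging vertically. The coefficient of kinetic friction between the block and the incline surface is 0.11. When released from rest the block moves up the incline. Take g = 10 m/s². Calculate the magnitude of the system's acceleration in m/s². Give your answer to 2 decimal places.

For the block on the incline: the weight component along the slope is m₁g sin 25° = 7 × 10 × 0.4226 = 29.582 N and the normal force is N = m₁g cos 25° = 63.442 N.
Kinetic friction opposes the block's motion up the incline: f = μN = 0.11 × 63.442 = 6.979 N acting down the slope.
Newton's second law for the block (up-slope positive): T − 29.582 − 6.979 = 7 a. For the hanging weight (downward positive): 14.4 × 10 − T = 14.4 a.
Adding the two equations eliminates T: 107.439 = 21.4 a, so a = 5.0205 m/s².

5.02 m/s²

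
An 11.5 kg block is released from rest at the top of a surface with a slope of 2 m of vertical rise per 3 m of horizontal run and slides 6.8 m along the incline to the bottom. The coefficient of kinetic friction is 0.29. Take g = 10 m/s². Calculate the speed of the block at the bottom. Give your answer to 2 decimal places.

The weight component along the incline is mg sin 33.69° = 63.791 N and the normal force is N = mg cos 33.69° = 95.686 N.
Friction up the slope is f = μN = 0.29 × 95.686 = 27.749 N, so the net downslope force is 63.791 − 27.749 = 36.042 N and a = 36.042 / 11.5 = 3.1341 m/s².
Starting from rest over a distance of 6.8 m, v² = 2aL = 2 × 3.1341 × 6.8 = 42.6238, so v = 6.5287 m/s.

6.53 m/s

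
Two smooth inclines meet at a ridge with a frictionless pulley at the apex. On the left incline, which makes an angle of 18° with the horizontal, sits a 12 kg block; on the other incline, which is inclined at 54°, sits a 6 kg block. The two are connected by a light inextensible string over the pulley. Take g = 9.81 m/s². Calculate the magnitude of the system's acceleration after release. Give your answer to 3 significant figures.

Resolve each weight along its own incline: the 12 kg mass has component 12 × 9.81 × sin 18° = 36.377 N down its slope, and the 6 kg mass has 6 × 9.81 × sin 54° = 47.619 N down its slope.
The 6 kg side's 47.619 N exceeds the other side's 36.377 N, so that mass slides down and the 12 kg mass slides up. Taking that direction as positive, Newton's second law for the whole system gives 47.619 − 36.377 = (12 + 6) a, so a = 11.242 / 18 = 0.6246 m/s².

0.625 m/s²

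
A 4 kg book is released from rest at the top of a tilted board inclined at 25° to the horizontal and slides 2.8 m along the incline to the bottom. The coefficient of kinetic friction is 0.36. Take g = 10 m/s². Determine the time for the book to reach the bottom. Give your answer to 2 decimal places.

The weight component along the incline is mg sin 25° = 16.905 N and the normal force is N = mg cos 25° = 36.252 N.
Friction up the slope is f = μN = 0.36 × 36.252 = 13.051 N, so the net downslope force is 16.905 − 13.051 = 3.854 N and a = 3.854 / 4 = 0.9635 m/s².
Starting from rest, L = ½at², so t = √(2L/a) = √(2 × 2.8 / 0.9635) = 2.4108 s.

2.41 s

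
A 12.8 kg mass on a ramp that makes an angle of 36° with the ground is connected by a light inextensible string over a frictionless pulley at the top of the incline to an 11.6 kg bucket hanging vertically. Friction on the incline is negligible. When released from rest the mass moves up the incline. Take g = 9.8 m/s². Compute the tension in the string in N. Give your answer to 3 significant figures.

For the mass on the incline: the weight component along the slope is m₁g sin 36° = 12.8 × 9.8 × 0.5878 = 73.734 N and the normal force is N = m₁g cos 36° = 101.483 N.
Newton's second law for the mass (up-slope positive): T − 73.734 = 12.8 a. For the hanging bucket (downward positive): 11.6 × 9.8 − T = 11.6 a.
Adding the two equations eliminates T: 39.946 = 24.4 a, so a = 1.6371 m/s².
Then from the hanging bucket's equation, T = 11.6 × (9.8 − 1.6371) = 94.690 N.

94.7 N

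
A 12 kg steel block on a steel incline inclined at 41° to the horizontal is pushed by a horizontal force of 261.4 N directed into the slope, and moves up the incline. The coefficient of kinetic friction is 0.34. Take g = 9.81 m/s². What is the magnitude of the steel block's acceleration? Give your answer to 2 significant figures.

2.6 m/s²

The horizontal push has components F cos 41° = 261.4 × 0.7547 = 197.279 N up the incline and F sin 41° = 261.4 × 0.6561 = 171.505 N pressing into the surface.
The normal force is therefore N = mg cos 41° + F sin 41° = 88.843 + 171.505 = 260.348 N, and kinetic friction down the slope is μN = 0.34 × 260.348 = 88.518 N.
Along the incline: F cos 41° − mg sin 41° − μN = ma, so 197.279 − 77.236 − 88.518 = 12 a, giving a = 2.6271 m/s².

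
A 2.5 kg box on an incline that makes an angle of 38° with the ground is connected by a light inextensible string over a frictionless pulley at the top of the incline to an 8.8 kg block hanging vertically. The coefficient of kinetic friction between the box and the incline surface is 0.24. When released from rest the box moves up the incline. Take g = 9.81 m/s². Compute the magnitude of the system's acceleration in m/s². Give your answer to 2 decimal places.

5.89 m/s²

For the box on the incline: the weight component along the slope is m₁g sin 38° = 2.5 × 9.81 × 0.6157 = 15.100 N and the normal force is N = m₁g cos 38° = 19.326 N.
Kinetic friction opposes the box's motion up the incline: f = μN = 0.24 × 19.326 = 4.638 N acting down the slope.
Newton's second law for the box (up-slope positive): T − 15.100 − 4.638 = 2.5 a. For the hanging block (downward positive): 8.8 × 9.81 − T = 8.8 a.
Adding the two equations eliminates T: 66.590 = 11.3 a, so a = 5.8929 m/s².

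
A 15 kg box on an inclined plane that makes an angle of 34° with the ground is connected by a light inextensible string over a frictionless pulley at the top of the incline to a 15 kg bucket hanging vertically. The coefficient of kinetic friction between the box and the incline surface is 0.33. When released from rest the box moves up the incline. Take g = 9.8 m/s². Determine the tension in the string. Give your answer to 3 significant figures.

135 N

For the box on the incline: the weight component along the slope is m₁g sin 34° = 15 × 9.8 × 0.5592 = 82.202 N and the normal force is N = m₁g cos 34° = 121.869 N.
Kinetic friction opposes the box's motion up the incline: f = μN = 0.33 × 121.869 = 40.217 N acting down the slope.
Newton's second law for the box (up-slope positive): T − 82.202 − 40.217 = 15 a. For the hanging bucket (downward positive): 15 × 9.8 − T = 15 a.
Adding the two equations eliminates T: 24.581 = 30 a, so a = 0.8194 m/s².
Then from the hanging bucket's equation, T = 15 × (9.8 − 0.8194) = 134.709 N.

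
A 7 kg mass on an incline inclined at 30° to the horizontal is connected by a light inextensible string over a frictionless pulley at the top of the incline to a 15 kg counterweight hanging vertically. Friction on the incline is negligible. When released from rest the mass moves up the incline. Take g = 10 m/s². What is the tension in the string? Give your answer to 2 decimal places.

71.59 N

For the mass on the incline: the weight component along the slope is m₁g sin 30° = 7 × 10 × 0.5000 = 35.000 N and the normal force is N = m₁g cos 30° = 60.622 N.
Newton's second law for the mass (up-slope positive): T − 35.000 = 7 a. For the hanging counterweight (downward positive): 15 × 10 − T = 15 a.
Adding the two equations eliminates T: 115.000 = 22 a, so a = 5.2273 m/s².
Then from the hanging counterweight's equation, T = 15 × (10 − 5.2273) = 71.591 N.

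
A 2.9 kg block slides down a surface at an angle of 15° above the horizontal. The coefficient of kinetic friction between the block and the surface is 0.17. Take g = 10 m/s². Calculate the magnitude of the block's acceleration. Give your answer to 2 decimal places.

Resolving the weight along the incline: the component pulling the block down the slope is mg sin 15° = 2.9 × 10 × 0.2588 = 7.505 N, and the normal force is N = mg cos 15° = 2.9 × 10 × 0.9659 = 28.011 N.
Kinetic friction acts up the slope with magnitude f = μN = 0.17 × 28.011 = 4.762 N.
Net force along the incline is 7.505 − 4.762 = 2.743 N, so a = 2.743 / 2.9 = 0.9459 m/s².

0.95 m/s²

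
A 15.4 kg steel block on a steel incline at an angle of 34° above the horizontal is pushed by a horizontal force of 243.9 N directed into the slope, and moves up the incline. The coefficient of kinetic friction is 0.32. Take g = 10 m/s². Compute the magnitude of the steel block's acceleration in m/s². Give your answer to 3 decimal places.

The horizontal push has components F cos 34° = 243.9 × 0.8290 = 202.193 N up the incline and F sin 34° = 243.9 × 0.5592 = 136.389 N pressing into the surface.
The normal force is therefore N = mg cos 34° + F sin 34° = 127.666 + 136.389 = 264.055 N, and kinetic friction down the slope is μN = 0.32 × 264.055 = 84.498 N.
Along the incline: F cos 34° − mg sin 34° − μN = ma, so 202.193 − 86.117 − 84.498 = 15.4 a, giving a = 2.0505 m/s².

2.051 m/s²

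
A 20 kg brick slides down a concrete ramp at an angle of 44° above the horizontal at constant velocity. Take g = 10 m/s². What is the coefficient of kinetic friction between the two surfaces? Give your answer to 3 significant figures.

0.966

At constant velocity the net force along the incline is zero: mg sin 44° = μ mg cos 44°.
So μ = tan 44° = 0.6947 / 0.7193 = 0.9658.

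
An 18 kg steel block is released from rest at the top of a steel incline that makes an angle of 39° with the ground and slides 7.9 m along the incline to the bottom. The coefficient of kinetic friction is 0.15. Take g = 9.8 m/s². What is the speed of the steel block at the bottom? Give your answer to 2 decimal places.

8.91 m/s

The weight component along the incline is mg sin 39° = 111.012 N and the normal force is N = mg cos 39° = 137.089 N.
Friction up the slope is f = μN = 0.15 × 137.089 = 20.563 N, so the net downslope force is 111.012 − 20.563 = 90.449 N and a = 90.449 / 18 = 5.0249 m/s².
Starting from rest over a distance of 7.9 m, v² = 2aL = 2 × 5.0249 × 7.9 = 79.3934, so v = 8.9103 m/s.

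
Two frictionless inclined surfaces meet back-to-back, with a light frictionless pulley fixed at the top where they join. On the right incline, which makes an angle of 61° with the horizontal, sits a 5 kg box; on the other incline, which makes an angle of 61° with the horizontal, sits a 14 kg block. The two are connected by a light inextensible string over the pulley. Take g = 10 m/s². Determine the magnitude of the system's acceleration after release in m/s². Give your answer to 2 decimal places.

Resolve each weight along its own incline: the 5 kg mass has component 5 × 10 × sin 61° = 43.731 N down its slope, and the 14 kg mass has 14 × 10 × sin 61° = 122.447 N down its slope.
The 14 kg side's 122.447 N exceeds the other side's 43.731 N, so that mass slides down and the 5 kg mass slides up. Taking that direction as positive, Newton's second law for the whole system gives 122.447 − 43.731 = (5 + 14) a, so a = 78.716 / 19 = 4.1429 m/s².

4.14 m/s²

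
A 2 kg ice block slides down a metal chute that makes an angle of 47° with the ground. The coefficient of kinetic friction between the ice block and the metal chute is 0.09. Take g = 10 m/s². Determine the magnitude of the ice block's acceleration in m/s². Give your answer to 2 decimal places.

6.70 m/s²

Resolving the weight along the incline: the component pulling the ice block down the slope is mg sin 47° = 2 × 10 × 0.7314 = 14.628 N, and the normal force is N = mg cos 47° = 2 × 10 × 0.6820 = 13.640 N.
Kinetic friction acts up the slope with magnitude f = μN = 0.09 × 13.640 = 1.228 N.
Net force along the incline is 14.628 − 1.228 = 13.400 N, so a = 13.400 / 2 = 6.7000 m/s².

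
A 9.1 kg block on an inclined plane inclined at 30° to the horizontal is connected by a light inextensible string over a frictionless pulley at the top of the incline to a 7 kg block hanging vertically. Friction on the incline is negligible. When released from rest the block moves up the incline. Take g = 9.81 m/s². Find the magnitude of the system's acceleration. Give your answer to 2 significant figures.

For the block on the incline: the weight component along the slope is m₁g sin 30° = 9.1 × 9.81 × 0.5000 = 44.636 N and the normal force is N = m₁g cos 30° = 77.311 N.
Newton's second law for the block (up-slope positive): T − 44.636 = 9.1 a. For the hanging block (downward positive): 7 × 9.81 − T = 7 a.
Adding the two equations eliminates T: 24.034 = 16.1 a, so a = 1.4928 m/s².

1.5 m/s²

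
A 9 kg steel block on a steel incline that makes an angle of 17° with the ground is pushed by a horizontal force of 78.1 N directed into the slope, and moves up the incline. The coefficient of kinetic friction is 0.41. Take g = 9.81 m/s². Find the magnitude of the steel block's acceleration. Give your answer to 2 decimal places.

0.54 m/s²

The horizontal push has components F cos 17° = 78.1 × 0.9563 = 74.687 N up the incline and F sin 17° = 78.1 × 0.2924 = 22.836 N pressing into the surface.
The normal force is therefore N = mg cos 17° + F sin 17° = 84.432 + 22.836 = 107.268 N, and kinetic friction down the slope is μN = 0.41 × 107.268 = 43.980 N.
Along the incline: F cos 17° − mg sin 17° − μN = ma, so 74.687 − 25.816 − 43.980 = 9 a, giving a = 0.5434 m/s².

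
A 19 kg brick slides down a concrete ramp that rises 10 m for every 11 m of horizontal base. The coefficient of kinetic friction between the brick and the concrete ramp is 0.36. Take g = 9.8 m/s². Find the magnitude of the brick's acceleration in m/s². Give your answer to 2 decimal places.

Resolving the weight along the incline: the component pulling the brick down the slope is mg sin 42.27° = 19 × 9.8 × 0.6727 = 125.257 N, and the normal force is N = mg cos 42.27° = 19 × 9.8 × 0.7399 = 137.769 N.
Kinetic friction acts up the slope with magnitude f = μN = 0.36 × 137.769 = 49.597 N.
Net force along the incline is 125.257 − 49.597 = 75.660 N, so a = 75.660 / 19 = 3.9821 m/s².

3.98 m/s²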